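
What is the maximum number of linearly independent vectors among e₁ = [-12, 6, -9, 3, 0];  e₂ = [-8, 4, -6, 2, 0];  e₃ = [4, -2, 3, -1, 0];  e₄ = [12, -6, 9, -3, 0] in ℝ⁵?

Row-reduce the 4×5 matrix with these as rows.
Exactly 1 pivot survives; hence the rank is 1.

1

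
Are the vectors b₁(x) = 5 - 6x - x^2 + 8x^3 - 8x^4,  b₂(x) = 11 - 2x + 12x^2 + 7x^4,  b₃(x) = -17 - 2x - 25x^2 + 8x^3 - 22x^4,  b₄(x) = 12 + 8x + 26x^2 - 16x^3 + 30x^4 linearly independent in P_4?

linearly dependent

Write each element as a coordinate vector in ℝ⁵ using {1, x, …, x^4}.
Row-reduce the matrix whose columns are b₁, b₂, b₃, b₄.
The reduction yields 2 nonzero rows, so the rank is 2.
Since rank 2 < 4, the set is linearly dependent.
Indeed b₁ - 2b₂ - b₃ = 0.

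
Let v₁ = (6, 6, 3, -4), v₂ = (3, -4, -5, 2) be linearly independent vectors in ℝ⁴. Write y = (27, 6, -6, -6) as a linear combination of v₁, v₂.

y = 3v₁ + 3v₂

Set up the augmented matrix [v₁ | v₂ | y] and row-reduce.
Back-substitution yields (a₁, a₂) = (3, 3).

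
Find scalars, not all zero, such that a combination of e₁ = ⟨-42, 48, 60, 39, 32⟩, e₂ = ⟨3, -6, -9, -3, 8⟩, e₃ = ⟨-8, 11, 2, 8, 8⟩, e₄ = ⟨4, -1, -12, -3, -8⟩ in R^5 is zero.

Write the vectors as columns of a matrix and find a nonzero vector in its null space.
A generator of the null space is (1, 2, -3, 3).

e₁ + 2e₂ - 3e₃ + 3e₄ = 0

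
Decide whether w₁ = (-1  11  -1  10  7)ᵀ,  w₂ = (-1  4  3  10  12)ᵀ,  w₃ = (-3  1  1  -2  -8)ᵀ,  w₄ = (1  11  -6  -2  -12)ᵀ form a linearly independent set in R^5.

Row-reduce the matrix whose columns are w₁, w₂, w₃, w₄.
The reduction yields 4 nonzero rows, so the rank is 4.
Since rank = 4 (the number of vectors), the set is linearly independent.

linearly independent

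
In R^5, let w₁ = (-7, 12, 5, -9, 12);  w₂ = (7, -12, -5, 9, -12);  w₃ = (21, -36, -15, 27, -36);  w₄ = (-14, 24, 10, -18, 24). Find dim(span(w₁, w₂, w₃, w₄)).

Row-reduce the 4×5 matrix with these as rows.
Exactly 1 pivot survives; hence the rank is 1.

1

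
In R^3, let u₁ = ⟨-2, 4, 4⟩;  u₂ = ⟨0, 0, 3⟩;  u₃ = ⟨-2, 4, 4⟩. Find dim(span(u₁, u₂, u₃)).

2

Row-reduce the 3×3 matrix with these as rows.
Exactly 2 pivots survive; hence the rank is 2.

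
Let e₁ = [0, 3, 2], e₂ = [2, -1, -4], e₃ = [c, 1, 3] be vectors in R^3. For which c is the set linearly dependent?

Dependence holds iff the 3×3 matrix [e₁ e₂ e₃] is singular.
Expanding, det = -10*c - 14.
Setting this to zero gives c = -7/5.

c = -7/5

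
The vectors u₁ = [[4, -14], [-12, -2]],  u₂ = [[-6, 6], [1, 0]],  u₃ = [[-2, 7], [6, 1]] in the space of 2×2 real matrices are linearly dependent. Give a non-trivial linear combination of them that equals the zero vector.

u₁ + 2u₃ = 0

Take coordinates with respect to {E₁₁, E₁₂, E₂₁, E₂₂}.
Write the vectors as columns of a matrix and find a nonzero vector in its null space.
The free variable yields coefficients (1, 0, 2) (any nonzero multiple also works).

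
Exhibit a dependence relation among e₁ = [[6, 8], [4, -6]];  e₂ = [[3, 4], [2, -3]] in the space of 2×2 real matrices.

Pass to coordinate vectors relative to the basis {E₁₁, E₁₂, E₂₁, E₂₂}.
Write the vectors as columns of a matrix and find a nonzero vector in its null space.
The free variable yields coefficients (1, -2) (any nonzero multiple also works).

e₁ - 2e₂ = 0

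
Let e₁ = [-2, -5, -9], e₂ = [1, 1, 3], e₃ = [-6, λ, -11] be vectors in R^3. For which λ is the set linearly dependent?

Dependence holds iff the 3×3 matrix [e₁ e₂ e₃] is singular.
Cofactor expansion gives det = 3 - 3*λ.
Solving 3 - 3*λ = 0 yields λ = 1.

λ = 1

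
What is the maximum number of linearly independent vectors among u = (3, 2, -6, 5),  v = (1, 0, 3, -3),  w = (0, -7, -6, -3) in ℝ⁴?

3

Form the matrix with u, v, w as columns and reduce.
Exactly 3 pivots survive; hence the rank is 3.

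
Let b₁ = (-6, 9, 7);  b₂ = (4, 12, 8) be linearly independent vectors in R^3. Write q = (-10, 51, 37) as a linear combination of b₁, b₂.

Solve the system with b₁, b₂ as columns and q as the right-hand side.
Back-substitution yields (α₁, α₂) = (3, 2).

q = 3b₁ + 2b₂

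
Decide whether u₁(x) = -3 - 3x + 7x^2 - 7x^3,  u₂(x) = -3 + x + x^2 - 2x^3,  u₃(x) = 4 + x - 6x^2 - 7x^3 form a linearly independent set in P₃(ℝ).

Write each element as a coordinate vector in ℝ⁴ using {1, x, …, x^3}.
Row-reduce the matrix whose columns are u₁, u₂, u₃.
The reduction yields 3 nonzero rows, so the rank is 3.
Since rank = 3 (the number of vectors), the set is linearly independent.

linearly independent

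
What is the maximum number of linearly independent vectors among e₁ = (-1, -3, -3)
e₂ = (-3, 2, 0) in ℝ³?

2

Form the matrix with e₁, e₂ as columns and reduce.
There are 2 pivot columns, so rank = 2.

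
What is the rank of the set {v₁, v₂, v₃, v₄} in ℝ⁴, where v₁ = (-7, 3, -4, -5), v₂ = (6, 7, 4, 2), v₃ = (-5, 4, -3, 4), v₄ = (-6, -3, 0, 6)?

Form the matrix with v₁, v₂, v₃, v₄ as columns and reduce.
There are 4 pivot columns, so rank = 4.

rank 4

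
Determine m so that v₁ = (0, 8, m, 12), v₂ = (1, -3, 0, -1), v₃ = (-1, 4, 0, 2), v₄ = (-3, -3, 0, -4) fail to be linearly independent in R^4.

The vectors are dependent exactly when the determinant of the matrix with rows v₁, v₂, v₃, v₄ vanishes.
The determinant works out to 5*m.
This vanishes exactly when m = 0.

m = 0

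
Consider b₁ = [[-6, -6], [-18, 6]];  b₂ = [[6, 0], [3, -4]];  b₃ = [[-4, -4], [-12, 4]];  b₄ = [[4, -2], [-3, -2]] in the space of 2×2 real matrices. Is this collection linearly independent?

Take coordinates with respect to the standard basis {E₁₁, E₁₂, E₂₁, E₂₂}.
Place the vectors as rows of a 4×4 matrix and reduce to echelon form.
The reduction yields 2 nonzero rows, so the rank is 2.
Since rank 2 < 4, the set is linearly dependent.
Indeed 2b₁ - 3b₃ = 0.

linearly dependent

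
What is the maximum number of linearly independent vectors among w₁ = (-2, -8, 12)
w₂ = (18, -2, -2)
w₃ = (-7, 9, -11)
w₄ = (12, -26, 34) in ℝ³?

Apply Gaussian elimination to the matrix whose rows are w₁, w₂, w₃, w₄.
Reduction leaves 2 leading entries, giving rank 2.
(With 4 elements in a 3-dimensional space the rank is at most 3.)

2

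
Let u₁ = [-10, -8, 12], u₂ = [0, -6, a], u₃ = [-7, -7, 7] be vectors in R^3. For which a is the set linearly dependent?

Place the vectors as rows of a 3×3 matrix; dependence ⇔ determinant zero.
The determinant works out to -14*a - 84.
Setting this to zero gives a = -6.

a = -6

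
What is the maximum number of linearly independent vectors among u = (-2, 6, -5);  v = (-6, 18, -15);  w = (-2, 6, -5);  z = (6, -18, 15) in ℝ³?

Put the 3×4 matrix [u|v|w|z] into echelon form.
The echelon form has 1 nonzero row, so the rank is 1.
(With 4 elements in a 3-dimensional space the rank is at most 3.)

1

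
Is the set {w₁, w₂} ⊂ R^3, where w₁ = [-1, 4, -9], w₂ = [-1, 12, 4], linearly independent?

linearly independent

Row-reduce the matrix whose columns are w₁, w₂.
The reduction yields 2 nonzero rows, so the rank is 2.
Since rank = 2 (the number of vectors), the set is linearly independent.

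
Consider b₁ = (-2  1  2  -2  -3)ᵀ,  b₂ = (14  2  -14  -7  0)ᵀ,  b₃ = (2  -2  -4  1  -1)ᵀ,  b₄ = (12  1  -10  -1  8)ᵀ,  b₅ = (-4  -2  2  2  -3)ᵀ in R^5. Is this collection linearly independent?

Place the vectors as rows of a 5×5 matrix and reduce to echelon form.
The reduction yields 3 nonzero rows, so the rank is 3.
Since rank 3 < 5, the set is linearly dependent.

linearly dependent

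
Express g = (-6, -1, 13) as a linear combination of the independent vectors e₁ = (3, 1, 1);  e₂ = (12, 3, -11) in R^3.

g = 2e₁ - e₂

Since e₁, e₂ are independent, the coefficients expressing g are uniquely determined by a linear system.
The system has the unique solution (α₁, α₂) = (2, -1).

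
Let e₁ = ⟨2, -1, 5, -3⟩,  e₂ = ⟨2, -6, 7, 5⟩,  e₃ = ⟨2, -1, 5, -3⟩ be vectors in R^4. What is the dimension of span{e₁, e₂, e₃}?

dim = 2

Put the 4×3 matrix [e₁|e₂|e₃] into echelon form.
There are 2 pivot columns, so rank = 2.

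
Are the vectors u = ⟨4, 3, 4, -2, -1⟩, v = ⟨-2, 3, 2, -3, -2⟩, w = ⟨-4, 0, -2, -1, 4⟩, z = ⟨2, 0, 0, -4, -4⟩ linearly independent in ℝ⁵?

Place the vectors as rows of a 4×5 matrix and reduce to echelon form.
The reduction yields 4 nonzero rows, so the rank is 4.
Since rank = 4 (the number of vectors), the set is linearly independent.

linearly independent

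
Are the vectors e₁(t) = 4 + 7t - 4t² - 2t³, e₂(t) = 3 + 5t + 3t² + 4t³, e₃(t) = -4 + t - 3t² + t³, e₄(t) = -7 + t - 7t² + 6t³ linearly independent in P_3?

Take coordinates with respect to the standard basis {1, t, …, t³}.
Place the vectors as rows of a 4×4 matrix and reduce to echelon form.
The reduction yields 4 nonzero rows, so the rank is 4.
Since rank = 4 (the number of vectors), the set is linearly independent.

linearly independent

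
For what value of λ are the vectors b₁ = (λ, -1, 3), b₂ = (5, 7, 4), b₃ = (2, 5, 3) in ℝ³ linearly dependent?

The vectors are dependent exactly when the determinant of the matrix with rows b₁, b₂, b₃ vanishes.
The determinant works out to λ + 40.
This vanishes exactly when λ = -40.

λ = -40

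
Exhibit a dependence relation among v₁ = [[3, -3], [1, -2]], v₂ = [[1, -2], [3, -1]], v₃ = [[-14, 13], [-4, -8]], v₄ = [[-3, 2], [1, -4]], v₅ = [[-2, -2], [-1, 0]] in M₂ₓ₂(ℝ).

Take coordinates with respect to {E₁₁, E₁₂, E₂₁, E₂₂}.
Write the vectors as columns of a matrix and find a nonzero vector in its null space.
A generator of the null space is (1, 2, 1, -3, 0).

v₁ + 2v₂ + v₃ - 3v₄ = 0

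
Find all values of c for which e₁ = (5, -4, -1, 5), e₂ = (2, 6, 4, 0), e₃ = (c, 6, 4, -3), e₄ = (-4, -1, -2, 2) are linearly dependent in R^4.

Place the vectors as rows of a 4×4 matrix; dependence ⇔ determinant zero.
Expanding, det = 78 - 60*c.
Solving 78 - 60*c = 0 yields c = 13/10.

c = 13/10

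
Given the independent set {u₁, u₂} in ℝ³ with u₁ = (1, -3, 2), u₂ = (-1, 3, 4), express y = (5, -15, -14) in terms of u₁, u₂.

y = u₁ - 4u₂

Set up the augmented matrix [u₁ | u₂ | y] and row-reduce.
The system has the unique solution (a₁, a₂) = (1, -4).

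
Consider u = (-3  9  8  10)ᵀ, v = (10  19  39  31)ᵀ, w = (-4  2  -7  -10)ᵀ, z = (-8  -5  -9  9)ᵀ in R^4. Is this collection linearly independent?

The matrix [u|v|w|z] has determinant 0.
A zero determinant means the columns are linearly dependent.
Indeed 2u - v - 2w - z = 0.

linearly dependent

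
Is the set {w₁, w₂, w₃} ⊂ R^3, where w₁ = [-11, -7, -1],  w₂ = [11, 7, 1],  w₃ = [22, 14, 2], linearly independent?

Place the vectors as rows of a 3×3 matrix and reduce to echelon form.
The reduction yields 1 nonzero row, so the rank is 1.
Since rank 1 < 3, the set is linearly dependent.
Indeed w₁ + w₂ = 0.

linearly dependent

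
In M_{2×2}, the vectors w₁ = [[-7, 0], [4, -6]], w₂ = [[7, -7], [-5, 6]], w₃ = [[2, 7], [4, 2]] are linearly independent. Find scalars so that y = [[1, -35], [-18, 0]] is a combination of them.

Work in coordinates with respect to the standard basis {E₁₁, E₁₂, E₂₁, E₂₂}.
Since w₁, w₂, w₃ are independent, the coefficients expressing y are uniquely determined by a linear system.
The system has the unique solution (a₁, a₂, a₃) = (1, 2, -3).

y = w₁ + 2w₂ - 3w₃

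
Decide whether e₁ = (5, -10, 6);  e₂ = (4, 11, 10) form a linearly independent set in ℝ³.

linearly independent

Row-reduce the matrix whose columns are e₁, e₂.
The reduction yields 2 nonzero rows, so the rank is 2.
Since rank = 2 (the number of vectors), the set is linearly independent.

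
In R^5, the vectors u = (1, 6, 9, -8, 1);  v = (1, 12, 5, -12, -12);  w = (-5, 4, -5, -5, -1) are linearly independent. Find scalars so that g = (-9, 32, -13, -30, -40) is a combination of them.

g = -2u + 3v + 2w

Solve the system with u, v, w as columns and g as the right-hand side.
The system has the unique solution (α₁, α₂, α₃) = (-2, 3, 2).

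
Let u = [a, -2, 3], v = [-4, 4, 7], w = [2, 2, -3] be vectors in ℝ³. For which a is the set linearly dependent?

The vectors are dependent exactly when the determinant of the matrix with rows u, v, w vanishes.
Cofactor expansion gives det = -26*a - 52.
Solving -26*a - 52 = 0 yields a = -2.

a = -2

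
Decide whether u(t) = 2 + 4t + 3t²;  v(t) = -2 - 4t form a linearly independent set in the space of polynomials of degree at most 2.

linearly independent

Take coordinates with respect to the standard basis {1, t, t²}.
Place the vectors as rows of a 2×3 matrix and reduce to echelon form.
The reduction yields 2 nonzero rows, so the rank is 2.
Since rank = 2 (the number of vectors), the set is linearly independent.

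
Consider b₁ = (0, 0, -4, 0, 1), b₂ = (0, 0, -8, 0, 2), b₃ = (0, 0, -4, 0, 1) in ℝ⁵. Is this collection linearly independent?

Place the vectors as rows of a 3×5 matrix and reduce to echelon form.
The reduction yields 1 nonzero row, so the rank is 1.
Since rank 1 < 3, the set is linearly dependent.
Indeed 2b₁ - b₂ = 0.

linearly dependent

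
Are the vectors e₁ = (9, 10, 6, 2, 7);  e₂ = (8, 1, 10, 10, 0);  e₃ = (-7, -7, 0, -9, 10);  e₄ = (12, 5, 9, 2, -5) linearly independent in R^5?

Place the vectors as rows of a 4×5 matrix and reduce to echelon form.
The reduction yields 4 nonzero rows, so the rank is 4.
Since rank = 4 (the number of vectors), the set is linearly independent.

linearly independent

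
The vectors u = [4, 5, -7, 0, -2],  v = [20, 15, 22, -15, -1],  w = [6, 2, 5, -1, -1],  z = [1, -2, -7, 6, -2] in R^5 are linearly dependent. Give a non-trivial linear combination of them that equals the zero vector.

Solve the homogeneous system with u, v, w, z as columns by row-reducing the coefficient matrix.
A generator of the null space is (1, -1, 3, -2).

u - v + 3w - 2z = 0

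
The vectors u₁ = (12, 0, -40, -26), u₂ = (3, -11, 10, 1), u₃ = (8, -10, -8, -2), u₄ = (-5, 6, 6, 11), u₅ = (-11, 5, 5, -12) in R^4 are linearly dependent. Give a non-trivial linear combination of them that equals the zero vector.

u₁ + 2u₂ - u₃ + 2u₄ = 0

Solve the homogeneous system with u₁, u₂, u₃, u₄, u₅ as columns by row-reducing the coefficient matrix.
One solution (up to scaling) is (1, 2, -1, 2, 0).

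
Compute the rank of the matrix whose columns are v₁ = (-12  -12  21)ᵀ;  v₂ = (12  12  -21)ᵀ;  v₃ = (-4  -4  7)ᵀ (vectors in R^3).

1

Row-reduce the 3×3 matrix with these as rows.
There is 1 pivot column, so rank = 1.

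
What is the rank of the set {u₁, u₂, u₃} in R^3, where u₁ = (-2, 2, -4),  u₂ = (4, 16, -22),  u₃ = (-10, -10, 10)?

2

Form the matrix with u₁, u₂, u₃ as columns and reduce.
There are 2 pivot columns, so rank = 2.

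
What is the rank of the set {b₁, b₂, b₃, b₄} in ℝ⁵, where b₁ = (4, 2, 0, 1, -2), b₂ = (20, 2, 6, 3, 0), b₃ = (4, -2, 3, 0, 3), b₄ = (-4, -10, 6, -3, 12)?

2

Form the matrix with b₁, b₂, b₃, b₄ as columns and reduce.
There are 2 pivot columns, so rank = 2.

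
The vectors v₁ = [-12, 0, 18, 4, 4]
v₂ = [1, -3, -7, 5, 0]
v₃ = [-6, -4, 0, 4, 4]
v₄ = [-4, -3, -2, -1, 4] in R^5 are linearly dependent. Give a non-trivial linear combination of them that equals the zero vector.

Write the vectors as columns of a matrix and find a nonzero vector in its null space.
A generator of the null space is (1, 2, -3, 2).

v₁ + 2v₂ - 3v₃ + 2v₄ = 0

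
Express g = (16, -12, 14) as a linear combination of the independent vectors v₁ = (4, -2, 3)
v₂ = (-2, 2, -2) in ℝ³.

Since v₁, v₂ are independent, the coefficients expressing g are uniquely determined by a linear system.
Row-reducing the augmented matrix gives the unique coefficients (a₁, a₂) = (2, -4).

g = 2v₁ - 4v₂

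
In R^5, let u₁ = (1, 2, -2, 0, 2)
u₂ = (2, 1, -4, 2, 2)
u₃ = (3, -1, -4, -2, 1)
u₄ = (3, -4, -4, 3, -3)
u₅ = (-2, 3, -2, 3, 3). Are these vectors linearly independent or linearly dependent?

linearly independent

The matrix [u₁|u₂|u₃|u₄|u₅] has determinant 124.
A nonzero determinant means the columns are linearly independent.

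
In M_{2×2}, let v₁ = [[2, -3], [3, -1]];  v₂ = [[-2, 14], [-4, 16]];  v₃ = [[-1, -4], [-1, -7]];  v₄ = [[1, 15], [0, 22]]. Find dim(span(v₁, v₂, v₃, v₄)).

2

Represent each element by its coordinate vector in ℝ⁴.
Form the matrix with v₁, v₂, v₃, v₄ as columns and reduce.
There are 2 pivot columns, so rank = 2.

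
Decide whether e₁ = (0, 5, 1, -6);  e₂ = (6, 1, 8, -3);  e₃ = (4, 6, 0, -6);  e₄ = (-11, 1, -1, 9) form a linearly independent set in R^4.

Form the 4×4 matrix with these as columns; its determinant is 2268.
A nonzero determinant means the columns are linearly independent.

linearly independent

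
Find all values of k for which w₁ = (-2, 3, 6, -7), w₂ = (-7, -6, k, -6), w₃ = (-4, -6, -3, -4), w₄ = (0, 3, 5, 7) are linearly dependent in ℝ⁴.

k = 1

Dependence holds iff the 4×4 matrix [w₁ w₂ w₃ w₄] is singular.
Cofactor expansion gives det = 228 - 228*k.
Solving 228 - 228*k = 0 yields k = 1.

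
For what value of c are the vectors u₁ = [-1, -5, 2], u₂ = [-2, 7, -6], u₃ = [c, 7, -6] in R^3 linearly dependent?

c = -2

The set is linearly dependent precisely when det[u₁; u₂; u₃] = 0.
Expanding, det = 16*c + 32.
This vanishes exactly when c = -2.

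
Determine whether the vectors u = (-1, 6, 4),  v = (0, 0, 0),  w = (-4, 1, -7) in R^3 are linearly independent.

One of the vectors is the zero vector, so the set is linearly dependent.

linearly dependent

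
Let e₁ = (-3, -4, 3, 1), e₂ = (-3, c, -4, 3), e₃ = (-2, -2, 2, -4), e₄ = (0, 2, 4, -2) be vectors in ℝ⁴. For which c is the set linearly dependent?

c = -51/7

The vectors are dependent exactly when the determinant of the matrix with rows e₁, e₂, e₃, e₄ vanishes.
Expanding, det = -56*c - 408.
Solving -56*c - 408 = 0 yields c = -51/7.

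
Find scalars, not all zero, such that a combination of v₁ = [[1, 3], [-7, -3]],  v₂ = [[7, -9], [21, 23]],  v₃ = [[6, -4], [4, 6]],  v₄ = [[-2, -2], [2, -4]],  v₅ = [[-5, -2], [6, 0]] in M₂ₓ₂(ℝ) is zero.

Pass to coordinate vectors relative to the basis {E₁₁, E₁₂, E₂₁, E₂₂}.
Set up α₁v₁ + … + α₅v₅ = 0 and solve the homogeneous system.
A generator of the null space is (3, 1, -1, 2, 0).

3v₁ + v₂ - v₃ + 2v₄ = 0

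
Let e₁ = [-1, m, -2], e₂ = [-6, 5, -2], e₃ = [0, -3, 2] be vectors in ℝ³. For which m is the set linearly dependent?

m = 10/3

Dependence holds iff the 3×3 matrix [e₁ e₂ e₃] is singular.
Expanding, det = 12*m - 40.
This vanishes exactly when m = 10/3.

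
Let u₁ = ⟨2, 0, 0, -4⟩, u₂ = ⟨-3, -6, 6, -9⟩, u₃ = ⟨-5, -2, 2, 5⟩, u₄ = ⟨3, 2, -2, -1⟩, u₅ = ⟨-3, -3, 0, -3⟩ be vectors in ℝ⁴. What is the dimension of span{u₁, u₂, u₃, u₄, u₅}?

Put the 4×5 matrix [u₁|u₂|u₃|u₄|u₅] into echelon form.
There are 3 pivot columns, so rank = 3.
(With 5 elements in a 4-dimensional space the rank is at most 4.)

dim = 3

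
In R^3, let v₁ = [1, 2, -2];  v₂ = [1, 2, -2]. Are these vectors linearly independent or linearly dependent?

linearly dependent

Place the vectors as rows of a 2×3 matrix and reduce to echelon form.
The reduction yields 1 nonzero row, so the rank is 1.
Since rank 1 < 2, the set is linearly dependent.
Indeed v₁ - v₂ = 0.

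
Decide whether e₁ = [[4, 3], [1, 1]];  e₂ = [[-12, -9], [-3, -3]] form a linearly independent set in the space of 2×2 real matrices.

Take coordinates with respect to the standard basis {E₁₁, E₁₂, E₂₁, E₂₂}.
One vector is a scalar multiple of another, so the set is dependent.

linearly dependent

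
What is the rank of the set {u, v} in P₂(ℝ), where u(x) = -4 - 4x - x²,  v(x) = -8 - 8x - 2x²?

Pass to coordinate vectors with respect to the basis {1, x, x²}.
Row-reduce the 2×3 matrix with these as rows.
Exactly 1 pivot survives; hence the rank is 1.

1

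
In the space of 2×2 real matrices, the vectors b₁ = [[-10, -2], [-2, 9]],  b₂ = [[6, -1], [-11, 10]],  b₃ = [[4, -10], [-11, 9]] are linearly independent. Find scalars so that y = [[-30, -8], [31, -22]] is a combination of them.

y = b₁ - 4b₂ + b₃

Work in coordinates with respect to the standard basis {E₁₁, E₁₂, E₂₁, E₂₂}.
Write y = a₁b₁ + … + a₃b₃ and equate components.
Back-substitution yields (a₁, a₂, a₃) = (1, -4, 1).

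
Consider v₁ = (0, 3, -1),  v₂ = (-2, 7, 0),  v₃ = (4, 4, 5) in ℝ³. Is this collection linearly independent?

linearly independent

The matrix [v₁|v₂|v₃] has determinant 66.
A nonzero determinant means the columns are linearly independent.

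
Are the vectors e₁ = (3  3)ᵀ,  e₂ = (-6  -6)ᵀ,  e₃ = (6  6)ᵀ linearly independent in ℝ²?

linearly dependent

There are 3 vectors in a 2-dimensional space, so they cannot be linearly independent.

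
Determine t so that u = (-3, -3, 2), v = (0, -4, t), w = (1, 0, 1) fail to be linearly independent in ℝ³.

Dependence holds iff the 3×3 matrix [u v w] is singular.
Cofactor expansion gives det = 20 - 3*t.
Setting this to zero gives t = 20/3.

t = 20/3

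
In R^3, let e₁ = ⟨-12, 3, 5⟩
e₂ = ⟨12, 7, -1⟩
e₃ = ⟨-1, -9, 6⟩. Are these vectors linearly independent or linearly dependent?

linearly independent

The matrix [e₁|e₂|e₃] has determinant -1114.
A nonzero determinant means the columns are linearly independent.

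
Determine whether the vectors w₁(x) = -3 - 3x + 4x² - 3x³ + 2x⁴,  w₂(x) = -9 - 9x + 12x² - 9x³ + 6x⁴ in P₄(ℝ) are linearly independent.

linearly dependent

Write each element as a coordinate vector in ℝ⁵ using {1, x, …, x⁴}.
Row-reduce the matrix whose columns are w₁, w₂.
The reduction yields 1 nonzero row, so the rank is 1.
Since rank 1 < 2, the set is linearly dependent.
Indeed 3w₁ - w₂ = 0.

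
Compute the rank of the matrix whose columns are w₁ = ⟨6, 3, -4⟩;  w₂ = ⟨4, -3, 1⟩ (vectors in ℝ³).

2

Put the 3×2 matrix [w₁|w₂] into echelon form.
There are 2 pivot columns, so rank = 2.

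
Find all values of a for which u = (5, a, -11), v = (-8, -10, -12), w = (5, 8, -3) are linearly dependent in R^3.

a = 28/3

The vectors are dependent exactly when the determinant of the matrix with rows u, v, w vanishes.
Expanding, det = 784 - 84*a.
This vanishes exactly when a = 28/3.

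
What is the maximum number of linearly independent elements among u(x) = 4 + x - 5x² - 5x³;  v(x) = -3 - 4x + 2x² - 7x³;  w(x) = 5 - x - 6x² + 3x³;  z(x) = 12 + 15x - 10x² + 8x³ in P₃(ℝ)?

Use coordinates relative to {1, x, …, x³}.
Apply Gaussian elimination to the matrix whose rows are u, v, w, z.
Reduction leaves 3 leading entries, giving rank 3.

3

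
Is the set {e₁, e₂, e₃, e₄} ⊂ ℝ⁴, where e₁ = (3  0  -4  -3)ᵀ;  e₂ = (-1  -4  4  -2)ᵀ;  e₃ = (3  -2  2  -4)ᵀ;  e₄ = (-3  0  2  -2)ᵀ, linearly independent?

linearly independent

Place the vectors as rows of a 4×4 matrix and reduce to echelon form.
The reduction yields 4 nonzero rows, so the rank is 4.
Since rank = 4 (the number of vectors), the set is linearly independent.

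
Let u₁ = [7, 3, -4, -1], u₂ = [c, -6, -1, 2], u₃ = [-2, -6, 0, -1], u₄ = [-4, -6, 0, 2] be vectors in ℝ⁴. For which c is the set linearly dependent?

The set is linearly dependent precisely when det[u₁; u₂; u₃; u₄] = 0.
Cofactor expansion gives det = 72*c + 198.
This vanishes exactly when c = -11/4.

c = -11/4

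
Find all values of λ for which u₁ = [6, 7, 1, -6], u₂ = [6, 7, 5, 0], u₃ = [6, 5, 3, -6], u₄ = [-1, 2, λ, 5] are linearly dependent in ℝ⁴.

λ = -2/3

Place the vectors as rows of a 4×4 matrix; dependence ⇔ determinant zero.
Expanding, det = -72*λ - 48.
Setting this to zero gives λ = -2/3.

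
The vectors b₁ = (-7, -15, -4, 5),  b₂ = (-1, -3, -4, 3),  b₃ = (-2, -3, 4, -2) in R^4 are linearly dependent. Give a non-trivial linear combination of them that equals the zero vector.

Solve the homogeneous system with b₁, b₂, b₃ as columns by row-reducing the coefficient matrix.
A generator of the null space is (1, -3, -2).

b₁ - 3b₂ - 2b₃ = 0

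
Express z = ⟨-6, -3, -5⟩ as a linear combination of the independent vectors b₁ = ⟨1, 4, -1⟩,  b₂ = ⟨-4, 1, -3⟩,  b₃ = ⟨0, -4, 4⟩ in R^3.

z = -2b₁ + b₂ - b₃

Set up the augmented matrix [b₁ | b₂ | b₃ | z] and row-reduce.
Row-reducing the augmented matrix gives the unique coefficients (c₁, c₂, c₃) = (-2, 1, -1).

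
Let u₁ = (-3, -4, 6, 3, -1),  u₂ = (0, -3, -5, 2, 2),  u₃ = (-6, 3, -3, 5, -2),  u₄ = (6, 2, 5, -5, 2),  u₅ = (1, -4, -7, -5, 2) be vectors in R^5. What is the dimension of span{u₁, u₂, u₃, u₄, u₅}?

dim = 5

Form the matrix with u₁, u₂, u₃, u₄, u₅ as columns and reduce.
Reduction leaves 5 leading entries, giving rank 5.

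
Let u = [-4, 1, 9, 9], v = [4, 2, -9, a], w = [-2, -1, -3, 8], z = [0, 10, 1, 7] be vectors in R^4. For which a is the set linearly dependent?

a = -47/7

Place the vectors as rows of a 4×4 matrix; dependence ⇔ determinant zero.
The determinant works out to -294*a - 1974.
Solving -294*a - 1974 = 0 yields a = -47/7.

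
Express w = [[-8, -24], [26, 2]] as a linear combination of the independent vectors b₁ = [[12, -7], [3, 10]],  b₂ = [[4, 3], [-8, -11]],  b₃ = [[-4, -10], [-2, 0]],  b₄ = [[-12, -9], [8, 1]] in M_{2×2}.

w = 2b₁ + 2b₂ - 2b₃ + 4b₄

Identify each element with its coordinate vector in ℝ⁴ via {E₁₁, E₁₂, E₂₁, E₂₂}.
Solve the system with b₁, b₂, b₃, b₄ as columns and w as the right-hand side.
Back-substitution yields (c₁, …, c₄) = (2, 2, -2, 4).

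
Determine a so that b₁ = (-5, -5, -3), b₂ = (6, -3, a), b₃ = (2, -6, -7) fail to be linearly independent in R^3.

a = -45/8

Place the vectors as rows of a 3×3 matrix; dependence ⇔ determinant zero.
Expanding, det = -40*a - 225.
Setting this to zero gives a = -45/8.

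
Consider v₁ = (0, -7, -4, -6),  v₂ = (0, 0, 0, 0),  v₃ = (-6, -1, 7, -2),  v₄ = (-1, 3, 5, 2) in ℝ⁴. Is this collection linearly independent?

linearly dependent

One of the vectors is the zero vector, so the set is linearly dependent.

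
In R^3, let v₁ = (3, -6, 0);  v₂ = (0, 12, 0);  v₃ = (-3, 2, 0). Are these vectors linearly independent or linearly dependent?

Place the vectors as rows of a 3×3 matrix and reduce to echelon form.
The reduction yields 2 nonzero rows, so the rank is 2.
Since rank 2 < 3, the set is linearly dependent.
Indeed 3v₁ + v₂ + 3v₃ = 0.

linearly dependent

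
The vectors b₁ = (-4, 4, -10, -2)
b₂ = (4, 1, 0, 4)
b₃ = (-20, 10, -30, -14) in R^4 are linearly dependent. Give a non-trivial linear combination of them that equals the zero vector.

Set up α₁b₁ + … + α₃b₃ = 0 and solve the homogeneous system.
A generator of the null space is (3, -2, -1).

3b₁ - 2b₂ - b₃ = 0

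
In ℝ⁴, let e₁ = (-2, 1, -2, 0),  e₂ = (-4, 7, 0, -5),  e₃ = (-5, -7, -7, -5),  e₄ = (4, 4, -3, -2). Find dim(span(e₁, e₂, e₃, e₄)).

Apply Gaussian elimination to the matrix whose rows are e₁, e₂, e₃, e₄.
There are 4 pivot columns, so rank = 4.

4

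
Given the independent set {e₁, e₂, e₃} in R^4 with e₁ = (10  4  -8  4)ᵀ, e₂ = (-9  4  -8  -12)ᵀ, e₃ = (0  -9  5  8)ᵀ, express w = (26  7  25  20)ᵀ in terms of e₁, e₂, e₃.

Since e₁, e₂, e₃ are independent, the coefficients expressing w are uniquely determined by a linear system.
Row-reducing the augmented matrix gives the unique coefficients (a₁, a₂, a₃) = (-1, -4, -3).

w = -e₁ - 4e₂ - 3e₃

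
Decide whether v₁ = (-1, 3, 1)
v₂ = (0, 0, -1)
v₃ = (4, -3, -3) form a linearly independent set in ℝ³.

linearly independent

Row-reduce the matrix whose columns are v₁, v₂, v₃.
The reduction yields 3 nonzero rows, so the rank is 3.
Since rank = 3 (the number of vectors), the set is linearly independent.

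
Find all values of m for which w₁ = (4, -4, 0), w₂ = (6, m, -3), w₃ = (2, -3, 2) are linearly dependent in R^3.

The set is linearly dependent precisely when det[w₁; w₂; w₃] = 0.
Expanding, det = 8*m + 36.
Setting this to zero gives m = -9/2.

m = -9/2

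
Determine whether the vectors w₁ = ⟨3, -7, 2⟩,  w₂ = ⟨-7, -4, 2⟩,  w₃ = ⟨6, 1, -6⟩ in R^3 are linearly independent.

linearly independent

Row-reduce the matrix whose columns are w₁, w₂, w₃.
The reduction yields 3 nonzero rows, so the rank is 3.
Since rank = 3 (the number of vectors), the set is linearly independent.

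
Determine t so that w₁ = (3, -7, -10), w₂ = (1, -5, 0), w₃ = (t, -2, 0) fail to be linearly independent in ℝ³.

Place the vectors as rows of a 3×3 matrix; dependence ⇔ determinant zero.
Expanding, det = 20 - 50*t.
This vanishes exactly when t = 2/5.

t = 2/5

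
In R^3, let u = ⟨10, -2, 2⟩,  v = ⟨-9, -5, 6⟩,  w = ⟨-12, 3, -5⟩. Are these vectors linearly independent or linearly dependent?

linearly independent

Place the vectors as rows of a 3×3 matrix and reduce to echelon form.
The reduction yields 3 nonzero rows, so the rank is 3.
Since rank = 3 (the number of vectors), the set is linearly independent.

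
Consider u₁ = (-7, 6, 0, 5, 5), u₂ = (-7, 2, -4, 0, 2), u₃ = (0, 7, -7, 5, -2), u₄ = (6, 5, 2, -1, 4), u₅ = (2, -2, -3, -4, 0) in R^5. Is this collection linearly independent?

Place the vectors as rows of a 5×5 matrix and reduce to echelon form.
The reduction yields 5 nonzero rows, so the rank is 5.
Since rank = 5 (the number of vectors), the set is linearly independent.

linearly independent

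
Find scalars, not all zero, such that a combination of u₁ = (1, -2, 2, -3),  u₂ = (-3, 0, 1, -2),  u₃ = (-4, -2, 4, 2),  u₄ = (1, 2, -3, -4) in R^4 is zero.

u₂ - u₃ - u₄ = 0

Solve the homogeneous system with u₁, u₂, u₃, u₄ as columns by row-reducing the coefficient matrix.
The free variable yields coefficients (0, 1, -1, -1) (any nonzero multiple also works).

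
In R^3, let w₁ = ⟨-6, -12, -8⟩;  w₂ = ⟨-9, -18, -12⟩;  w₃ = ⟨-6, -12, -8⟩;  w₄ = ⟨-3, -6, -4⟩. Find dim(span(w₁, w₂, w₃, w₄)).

dim = 1

Apply Gaussian elimination to the matrix whose rows are w₁, w₂, w₃, w₄.
There is 1 pivot column, so rank = 1.
(With 4 elements in a 3-dimensional space the rank is at most 3.)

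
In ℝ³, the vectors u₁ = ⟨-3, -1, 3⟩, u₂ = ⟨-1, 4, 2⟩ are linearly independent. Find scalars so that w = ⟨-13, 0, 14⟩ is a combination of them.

Since u₁, u₂ are independent, the coefficients expressing w are uniquely determined by a linear system.
Back-substitution yields (c₁, c₂) = (4, 1).

w = 4u₁ + u₂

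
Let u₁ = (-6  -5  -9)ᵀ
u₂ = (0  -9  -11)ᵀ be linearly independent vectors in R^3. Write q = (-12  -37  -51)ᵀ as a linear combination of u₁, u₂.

q = 2u₁ + 3u₂

Write q = α₁u₁ + α₂u₂ and equate components.
Row-reducing the augmented matrix gives the unique coefficients (α₁, α₂) = (2, 3).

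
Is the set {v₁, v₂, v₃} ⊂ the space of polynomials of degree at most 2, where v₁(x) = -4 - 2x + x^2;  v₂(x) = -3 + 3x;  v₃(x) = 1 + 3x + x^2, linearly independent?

linearly independent

Write each element as a coordinate vector in ℝ³ using {1, x, x^2}.
The matrix [v₁|v₂|v₃] has determinant -30.
A nonzero determinant means the columns are linearly independent.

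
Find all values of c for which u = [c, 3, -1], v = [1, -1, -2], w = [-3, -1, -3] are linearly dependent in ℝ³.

The set is linearly dependent precisely when det[u; v; w] = 0.
The determinant works out to c + 31.
This vanishes exactly when c = -31.

c = -31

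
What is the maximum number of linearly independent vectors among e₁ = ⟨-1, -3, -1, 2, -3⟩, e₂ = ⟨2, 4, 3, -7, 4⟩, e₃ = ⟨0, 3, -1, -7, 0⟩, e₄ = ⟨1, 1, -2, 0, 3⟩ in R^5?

Row-reduce the 4×5 matrix with these as rows.
Reduction leaves 4 leading entries, giving rank 4.

4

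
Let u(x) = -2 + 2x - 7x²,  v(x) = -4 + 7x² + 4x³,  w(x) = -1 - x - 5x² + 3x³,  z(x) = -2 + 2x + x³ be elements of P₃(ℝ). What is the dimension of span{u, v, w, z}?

Pass to coordinate vectors with respect to the basis {1, x, …, x³}.
Apply Gaussian elimination to the matrix whose rows are u, v, w, z.
There are 4 pivot columns, so rank = 4.

dim = 4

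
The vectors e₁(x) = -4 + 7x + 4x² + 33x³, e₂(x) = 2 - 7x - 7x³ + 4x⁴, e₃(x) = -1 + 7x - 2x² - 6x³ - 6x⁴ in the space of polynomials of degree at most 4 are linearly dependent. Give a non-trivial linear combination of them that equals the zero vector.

e₁ + 3e₂ + 2e₃ = 0

Take coordinates with respect to {1, x, …, x⁴}.
Write the vectors as columns of a matrix and find a nonzero vector in its null space.
The free variable yields coefficients (1, 3, 2) (any nonzero multiple also works).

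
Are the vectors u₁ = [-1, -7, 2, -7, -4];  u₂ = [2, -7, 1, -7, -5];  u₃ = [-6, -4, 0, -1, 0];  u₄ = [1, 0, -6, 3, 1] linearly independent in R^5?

linearly independent

Row-reduce the matrix whose columns are u₁, u₂, u₃, u₄.
The reduction yields 4 nonzero rows, so the rank is 4.
Since rank = 4 (the number of vectors), the set is linearly independent.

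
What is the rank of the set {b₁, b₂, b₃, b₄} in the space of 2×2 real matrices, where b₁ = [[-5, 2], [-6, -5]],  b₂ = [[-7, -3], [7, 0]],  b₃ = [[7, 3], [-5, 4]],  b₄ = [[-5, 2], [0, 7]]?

rank 3

Pass to coordinate vectors with respect to the basis {E₁₁, E₁₂, E₂₁, E₂₂}.
Row-reduce the 4×4 matrix with these as rows.
There are 3 pivot columns, so rank = 3.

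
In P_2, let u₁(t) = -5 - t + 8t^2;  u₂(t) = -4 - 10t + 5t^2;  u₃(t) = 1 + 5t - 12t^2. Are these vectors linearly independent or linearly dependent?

linearly independent

Write each element as a coordinate vector in ℝ³ using {1, t, t^2}.
Form the 3×3 matrix with these as columns; its determinant is -512.
A nonzero determinant means the columns are linearly independent.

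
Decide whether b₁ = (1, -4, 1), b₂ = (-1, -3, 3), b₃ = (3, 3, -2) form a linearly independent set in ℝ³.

linearly independent

The matrix [b₁|b₂|b₃] has determinant -25.
A nonzero determinant means the columns are linearly independent.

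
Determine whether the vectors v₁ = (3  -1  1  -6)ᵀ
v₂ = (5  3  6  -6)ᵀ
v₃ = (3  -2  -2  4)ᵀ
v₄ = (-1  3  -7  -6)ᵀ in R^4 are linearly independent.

linearly independent

Row-reduce the matrix whose columns are v₁, v₂, v₃, v₄.
The reduction yields 4 nonzero rows, so the rank is 4.
Since rank = 4 (the number of vectors), the set is linearly independent.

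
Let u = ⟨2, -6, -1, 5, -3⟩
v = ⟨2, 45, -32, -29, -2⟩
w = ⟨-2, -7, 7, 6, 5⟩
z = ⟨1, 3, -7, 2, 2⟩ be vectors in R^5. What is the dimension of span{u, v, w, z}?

Put the 5×4 matrix [u|v|w|z] into echelon form.
Exactly 3 pivots survive; hence the rank is 3.

dim = 3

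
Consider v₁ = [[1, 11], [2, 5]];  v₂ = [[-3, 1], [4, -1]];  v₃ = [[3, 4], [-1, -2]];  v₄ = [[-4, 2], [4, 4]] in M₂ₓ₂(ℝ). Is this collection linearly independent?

linearly dependent

Take coordinates with respect to the standard basis {E₁₁, E₁₂, E₂₁, E₂₂}.
Form the 4×4 matrix with these as columns; its determinant is 0.
A zero determinant means the columns are linearly dependent.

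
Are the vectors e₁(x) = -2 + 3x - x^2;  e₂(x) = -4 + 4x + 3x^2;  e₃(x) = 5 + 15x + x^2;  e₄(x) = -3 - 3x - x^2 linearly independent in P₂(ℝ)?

Write each element as a coordinate vector in ℝ³ using {1, x, x^2}.
There are 4 vectors in a 3-dimensional space, so they cannot be linearly independent.

linearly dependent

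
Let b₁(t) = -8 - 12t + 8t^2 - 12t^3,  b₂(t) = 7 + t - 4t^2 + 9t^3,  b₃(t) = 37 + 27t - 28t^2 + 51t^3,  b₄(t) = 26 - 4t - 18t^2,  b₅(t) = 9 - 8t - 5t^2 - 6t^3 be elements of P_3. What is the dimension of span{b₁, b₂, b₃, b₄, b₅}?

Use coordinates relative to {1, t, …, t^3}.
Row-reduce the 5×4 matrix with these as rows.
There are 3 pivot columns, so rank = 3.
(With 5 elements in a 4-dimensional space the rank is at most 4.)

dim = 3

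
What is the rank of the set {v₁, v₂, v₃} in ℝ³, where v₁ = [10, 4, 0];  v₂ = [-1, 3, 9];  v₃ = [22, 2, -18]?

Form the matrix with v₁, v₂, v₃ as columns and reduce.
Reduction leaves 2 leading entries, giving rank 2.

rank 2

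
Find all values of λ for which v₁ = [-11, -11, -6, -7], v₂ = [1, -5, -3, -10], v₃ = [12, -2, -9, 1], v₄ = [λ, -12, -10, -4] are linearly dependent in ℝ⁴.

λ = -8

The set is linearly dependent precisely when det[v₁; v₂; v₃; v₄] = 0.
The determinant works out to -600*λ - 4800.
This vanishes exactly when λ = -8.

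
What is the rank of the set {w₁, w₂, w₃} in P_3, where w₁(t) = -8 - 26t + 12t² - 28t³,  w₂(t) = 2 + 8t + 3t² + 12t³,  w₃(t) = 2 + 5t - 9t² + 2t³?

2

Use coordinates relative to {1, t, …, t³}.
Apply Gaussian elimination to the matrix whose rows are w₁, w₂, w₃.
There are 2 pivot columns, so rank = 2.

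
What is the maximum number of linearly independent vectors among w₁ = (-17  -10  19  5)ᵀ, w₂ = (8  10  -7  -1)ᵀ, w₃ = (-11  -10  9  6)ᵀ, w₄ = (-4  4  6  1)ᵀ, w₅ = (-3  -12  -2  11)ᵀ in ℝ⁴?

Apply Gaussian elimination to the matrix whose rows are w₁, w₂, w₃, w₄, w₅.
Reduction leaves 4 leading entries, giving rank 4.
(With 5 elements in a 4-dimensional space the rank is at most 4.)

4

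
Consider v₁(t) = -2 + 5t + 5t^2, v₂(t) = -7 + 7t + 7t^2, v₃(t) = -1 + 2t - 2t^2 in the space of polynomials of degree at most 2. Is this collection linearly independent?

Write each element as a coordinate vector in ℝ³ using {1, t, t^2}.
The matrix [v₁|v₂|v₃] has determinant -84.
A nonzero determinant means the columns are linearly independent.

linearly independent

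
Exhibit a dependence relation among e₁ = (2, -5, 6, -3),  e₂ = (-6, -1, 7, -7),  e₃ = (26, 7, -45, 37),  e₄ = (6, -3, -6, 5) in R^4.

Row-reduce the matrix with e₁, e₂, e₃, e₄ as columns; the null space gives the coefficients.
The free variable yields coefficients (2, 3, 1, -2) (any nonzero multiple also works).

2e₁ + 3e₂ + e₃ - 2e₄ = 0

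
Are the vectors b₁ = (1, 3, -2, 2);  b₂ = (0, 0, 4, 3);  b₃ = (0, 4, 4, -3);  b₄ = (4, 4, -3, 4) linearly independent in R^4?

linearly independent

The matrix [b₁|b₂|b₃|b₄] has determinant 316.
A nonzero determinant means the columns are linearly independent.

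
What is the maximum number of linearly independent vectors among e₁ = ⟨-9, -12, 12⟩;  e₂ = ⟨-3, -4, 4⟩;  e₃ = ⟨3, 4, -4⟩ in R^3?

Apply Gaussian elimination to the matrix whose rows are e₁, e₂, e₃.
There is 1 pivot column, so rank = 1.

1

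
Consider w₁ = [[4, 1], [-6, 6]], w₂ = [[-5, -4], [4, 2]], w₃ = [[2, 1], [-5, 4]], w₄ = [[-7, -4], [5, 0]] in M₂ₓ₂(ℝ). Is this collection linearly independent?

linearly dependent

Write each element as a coordinate vector in ℝ⁴ using {E₁₁, E₁₂, E₂₁, E₂₂}.
The matrix [w₁|w₂|w₃|w₄] has determinant 0.
A zero determinant means the columns are linearly dependent.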